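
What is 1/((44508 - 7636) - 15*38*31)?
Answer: 1/19202 ≈ 5.2078e-5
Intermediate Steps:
1/((44508 - 7636) - 15*38*31) = 1/(36872 - 570*31) = 1/(36872 - 17670) = 1/19202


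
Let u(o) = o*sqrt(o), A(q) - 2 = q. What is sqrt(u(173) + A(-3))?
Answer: sqrt(-1 + 173*sqrt(173)) ≈ 47.691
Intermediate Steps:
A(q) = 2 + q
u(o) = o**(3/2)
sqrt(u(173) + A(-3)) = sqrt(173**(3/2) + (2 - 3)) = sqrt(173*sqrt(173) - 1) = sqrt(-1 + 173*sqrt(173))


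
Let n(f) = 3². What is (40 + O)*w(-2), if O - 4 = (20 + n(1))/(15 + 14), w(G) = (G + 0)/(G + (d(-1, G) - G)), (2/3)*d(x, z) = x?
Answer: 60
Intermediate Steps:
d(x, z) = 3*x/2
n(f) = 9
w(G) = -2*G/3 (w(G) = (G + 0)/(G + ((3/2)*(-1) - G)) = G/(G + (-3/2 - G)) = G/(-3/2) = G*(-⅔) = -2*G/3)
O = 5 (O = 4 + (20 + 9)/(15 + 14) = 4 + 29/29 = 4 + 29*(1/29) = 4 + 1 = 5)
(40 + O)*w(-2) = (40 + 5)*(-⅔*(-2)) = 45*(4/3) = 60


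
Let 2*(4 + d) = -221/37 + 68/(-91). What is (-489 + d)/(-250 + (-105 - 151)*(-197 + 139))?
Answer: -1114163/32767644 ≈ -0.034002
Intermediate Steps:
d = -49563/6734 (d = -4 + (-221/37 + 68/(-91))/2 = -4 + (-221*1/37 + 68*(-1/91))/2 = -4 + (-221/37 - 68/91)/2 = -4 + (½)*(-22627/3367) = -4 - 22627/6734 = -49563/6734 ≈ -7.3601)
(-489 + d)/(-250 + (-105 - 151)*(-197 + 139)) = (-489 - 49563/6734)/(-250 + (-105 - 151)*(-197 + 139)) = -3342489/(6734*(-250 - 256*(-58))) = -3342489/(6734*(-250 + 14848)) = -3342489/6734/14598 = -3342489/6734*1/14598 = -1114163/32767644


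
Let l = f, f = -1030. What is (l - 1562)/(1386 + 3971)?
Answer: -2592/5357 ≈ -0.48385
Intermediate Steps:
l = -1030
(l - 1562)/(1386 + 3971) = (-1030 - 1562)/(1386 + 3971) = -2592/5357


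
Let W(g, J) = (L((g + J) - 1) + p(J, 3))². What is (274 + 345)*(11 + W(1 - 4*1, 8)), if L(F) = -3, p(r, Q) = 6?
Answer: 12380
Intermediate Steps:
W(g, J) = 9 (W(g, J) = (-3 + 6)² = 3² = 9)
(274 + 345)*(11 + W(1 - 4*1, 8)) = (274 + 345)*(11 + 9) = 619*20 = 12380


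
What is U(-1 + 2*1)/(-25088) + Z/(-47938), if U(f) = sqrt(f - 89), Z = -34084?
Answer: 17042/23969 - I*sqrt(22)/12544 ≈ 0.711 - 0.00037392*I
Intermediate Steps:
U(f) = sqrt(-89 + f)
U(-1 + 2*1)/(-25088) + Z/(-47938) = sqrt(-89 + (-1 + 2*1))/(-25088) - 34084/(-47938) = sqrt(-89 + (-1 + 2))*(-1/25088) - 34084*(-1/47938) = sqrt(-89 + 1)*(-1/25088) + 17042/23969 = sqrt(-88)*(-1/25088) + 17042/23969 = (2*I*sqrt(22))*(-1/25088) + 17042/23969 = -I*sqrt(22)/12544 + 17042/23969 = 17042/23969 - I*sqrt(22)/12544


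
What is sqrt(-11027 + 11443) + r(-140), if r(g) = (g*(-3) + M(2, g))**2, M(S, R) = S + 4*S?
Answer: 184900 + 4*sqrt(26) ≈ 1.8492e+5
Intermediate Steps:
M(S, R) = 5*S
r(g) = (10 - 3*g)**2 (r(g) = (g*(-3) + 5*2)**2 = (-3*g + 10)**2 = (10 - 3*g)**2)
sqrt(-11027 + 11443) + r(-140) = sqrt(-11027 + 11443) + (-10 + 3*(-140))**2 = sqrt(416) + (-10 - 420)**2 = 4*sqrt(26) + (-430)**2 = 4*sqrt(26) + 184900 = 184900 + 4*sqrt(26)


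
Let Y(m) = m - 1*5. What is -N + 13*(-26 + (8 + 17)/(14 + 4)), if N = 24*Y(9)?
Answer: -7487/18 ≈ -415.94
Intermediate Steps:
Y(m) = -5 + m (Y(m) = m - 5 = -5 + m)
N = 96 (N = 24*(-5 + 9) = 24*4 = 96)
-N + 13*(-26 + (8 + 17)/(14 + 4)) = -1*96 + 13*(-26 + (8 + 17)/(14 + 4)) = -96 + 13*(-26 + 25/18) = -96 + 13*(-443/18) = -96 - 5759/18 = -7487/18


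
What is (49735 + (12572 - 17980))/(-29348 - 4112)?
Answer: -44327/33460 ≈ -1.3248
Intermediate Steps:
(49735 + (12572 - 17980))/(-29348 - 4112) = (49735 - 5408)/(-33460) = 44327*(-1/33460) = -44327/33460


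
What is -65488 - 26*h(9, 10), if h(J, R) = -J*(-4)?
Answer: -66424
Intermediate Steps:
h(J, R) = 4*J
-65488 - 26*h(9, 10) = -65488 - 104*9 = -65488 - 26*36 = -65488 - 936 = -66424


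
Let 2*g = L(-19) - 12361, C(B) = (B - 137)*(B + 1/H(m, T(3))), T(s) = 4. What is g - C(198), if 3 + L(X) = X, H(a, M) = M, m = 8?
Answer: -73139/4 ≈ -18285.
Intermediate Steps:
L(X) = -3 + X
C(B) = (-137 + B)*(¼ + B) (C(B) = (B - 137)*(B + 1/4) = (-137 + B)*(B + ¼) = (-137 + B)*(¼ + B))
g = -12383/2 (g = ((-3 - 19) - 12361)/2 = (-22 - 12361)/2 = (½)*(-12383) = -12383/2 ≈ -6191.5)
g - C(198) = -12383/2 - (-137/4 + (¼)*198 + 198*(-137 + 198)) = -12383/2 - (-137/4 + 99/2 + 198*61) = -12383/2 - (-137/4 + 99/2 + 12078) = -12383/2 - 1*48373/4 = -12383/2 - 48373/4 = -73139/4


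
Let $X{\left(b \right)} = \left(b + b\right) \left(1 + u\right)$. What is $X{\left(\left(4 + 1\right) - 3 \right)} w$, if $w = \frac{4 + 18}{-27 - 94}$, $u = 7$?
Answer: $- \frac{64}{11} \approx -5.8182$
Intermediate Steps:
$X{\left(b \right)} = 16 b$ ($X{\left(b \right)} = \left(b + b\right) \left(1 + 7\right) = 2 b 8 = 16 b$)
$w = - \frac{2}{11}$ ($w = \frac{22}{-121} = 22 \left(- \frac{1}{121}\right) = - \frac{2}{11} \approx -0.18182$)
$X{\left(\left(4 + 1\right) - 3 \right)} w = 16 \left(\left(4 + 1\right) - 3\right) \left(- \frac{2}{11}\right) = 16 \left(5 - 3\right) \left(- \frac{2}{11}\right) = 16 \cdot 2 \left(- \frac{2}{11}\right) = 32 \left(- \frac{2}{11}\right) = - \frac{64}{11}$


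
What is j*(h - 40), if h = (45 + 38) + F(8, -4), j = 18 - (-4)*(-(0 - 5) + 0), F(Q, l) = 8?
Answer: 1938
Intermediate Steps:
j = 38 (j = 18 - (-4)*(-1*(-5) + 0) = 18 - (-4)*(5 + 0) = 18 - (-4)*5 = 18 - 1*(-20) = 18 + 20 = 38)
h = 91 (h = (45 + 38) + 8 = 83 + 8 = 91)
j*(h - 40) = 38*(91 - 40) = 38*51 = 1938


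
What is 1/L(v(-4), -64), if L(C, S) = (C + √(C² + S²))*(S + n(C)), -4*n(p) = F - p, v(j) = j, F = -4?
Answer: -1/65536 - √257/65536 ≈ -0.00025988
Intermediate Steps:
n(p) = 1 + p/4 (n(p) = -(-4 - p)/4 = 1 + p/4)
L(C, S) = (C + √(C² + S²))*(1 + S + C/4) (L(C, S) = (C + √(C² + S²))*(S + (1 + C/4)) = (C + √(C² + S²))*(1 + S + C/4))
1/L(v(-4), -64) = 1/(-4*(-64) - 64*√((-4)² + (-64)²) + (¼)*(-4)*(4 - 4) + √((-4)² + (-64)²)*(4 - 4)/4) = 1/(256 - 64*√(16 + 4096) + (¼)*(-4)*0 + (¼)*√(16 + 4096)*0) = 1/(256 - 256*√257 + 0 + (¼)*√4112*0) = 1/(256 - 256*√257 + 0 + (¼)*(4*√257)*0) = 1/(256 - 256*√257 + 0 + 0) = 1/(256 - 256*√257)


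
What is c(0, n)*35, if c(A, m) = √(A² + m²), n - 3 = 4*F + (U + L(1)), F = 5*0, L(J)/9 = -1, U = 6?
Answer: 0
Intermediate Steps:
L(J) = -9 (L(J) = 9*(-1) = -9)
F = 0
n = 0 (n = 3 + (4*0 + (6 - 9)) = 3 + (0 - 3) = 3 - 3 = 0)
c(0, n)*35 = √(0² + 0²)*35 = √(0 + 0)*35 = √0*35 = 0*35 = 0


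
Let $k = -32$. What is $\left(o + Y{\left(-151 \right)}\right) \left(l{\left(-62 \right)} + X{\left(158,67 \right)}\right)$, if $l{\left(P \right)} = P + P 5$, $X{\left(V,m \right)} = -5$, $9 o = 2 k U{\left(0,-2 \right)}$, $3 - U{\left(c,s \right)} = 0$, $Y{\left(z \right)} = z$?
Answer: $\frac{194909}{3} \approx 64970.0$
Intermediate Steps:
$U{\left(c,s \right)} = 3$ ($U{\left(c,s \right)} = 3 - 0 = 3 + 0 = 3$)
$o = - \frac{64}{3}$ ($o = \frac{2 \left(-32\right) 3}{9} = \frac{\left(-64\right) 3}{9} = \frac{1}{9} \left(-192\right) = - \frac{64}{3} \approx -21.333$)
$l{\left(P \right)} = 6 P$ ($l{\left(P \right)} = P + 5 P = 6 P$)
$\left(o + Y{\left(-151 \right)}\right) \left(l{\left(-62 \right)} + X{\left(158,67 \right)}\right) = \left(- \frac{64}{3} - 151\right) \left(6 \left(-62\right) - 5\right) = - \frac{517 \left(-372 - 5\right)}{3} = \left(- \frac{517}{3}\right) \left(-377\right) = \frac{194909}{3}$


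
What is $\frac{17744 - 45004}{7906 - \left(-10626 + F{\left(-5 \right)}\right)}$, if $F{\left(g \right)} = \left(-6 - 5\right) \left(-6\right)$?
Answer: $- \frac{13630}{9233} \approx -1.4762$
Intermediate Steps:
$F{\left(g \right)} = 66$ ($F{\left(g \right)} = \left(-11\right) \left(-6\right) = 66$)
$\frac{17744 - 45004}{7906 - \left(-10626 + F{\left(-5 \right)}\right)} = \frac{17744 - 45004}{7906 + \left(138 \cdot 77 - 66\right)} = - \frac{27260}{7906 + \left(10626 - 66\right)} = - \frac{27260}{7906 + 10560} = - \frac{27260}{18466} = \left(-27260\right) \frac{1}{18466} = - \frac{13630}{9233}$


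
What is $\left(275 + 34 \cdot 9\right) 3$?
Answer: $1743$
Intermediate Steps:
$\left(275 + 34 \cdot 9\right) 3 = \left(275 + 306\right) 3 = 581 \cdot 3 = 1743$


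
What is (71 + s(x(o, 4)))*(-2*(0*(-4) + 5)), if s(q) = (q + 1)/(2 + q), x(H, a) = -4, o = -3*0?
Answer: -725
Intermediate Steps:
o = 0
s(q) = (1 + q)/(2 + q)
(71 + s(x(o, 4)))*(-2*(0*(-4) + 5)) = (71 + (1 - 4)/(2 - 4))*(-2*(0*(-4) + 5)) = (71 - 3/(-2))*(-2*(0 + 5)) = (71 - 1/2*(-3))*(-2*5) = (71 + 3/2)*(-10) = (145/2)*(-10) = -725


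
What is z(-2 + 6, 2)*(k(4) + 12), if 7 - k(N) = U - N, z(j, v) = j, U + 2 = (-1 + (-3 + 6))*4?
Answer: 68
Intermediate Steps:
U = 6 (U = -2 + (-1 + (-3 + 6))*4 = -2 + (-1 + 3)*4 = -2 + 2*4 = -2 + 8 = 6)
k(N) = 1 + N (k(N) = 7 - (6 - N) = 7 + (-6 + N) = 1 + N)
z(-2 + 6, 2)*(k(4) + 12) = (-2 + 6)*((1 + 4) + 12) = 4*(5 + 12) = 4*17 = 68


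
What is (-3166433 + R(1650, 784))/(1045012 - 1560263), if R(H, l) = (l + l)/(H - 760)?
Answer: 1409061901/229286695 ≈ 6.1454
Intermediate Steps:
R(H, l) = 2*l/(-760 + H) (R(H, l) = (2*l)/(-760 + H) = 2*l/(-760 + H))
(-3166433 + R(1650, 784))/(1045012 - 1560263) = (-3166433 + 2*784/(-760 + 1650))/(1045012 - 1560263) = (-3166433 + 2*784/890)/(-515251) = (-3166433 + 2*784*(1/890))*(-1/515251) = (-3166433 + 784/445)*(-1/515251) = -1409061901/445*(-1/515251) = 1409061901/229286695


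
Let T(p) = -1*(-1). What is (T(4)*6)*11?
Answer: 66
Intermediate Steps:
T(p) = 1
(T(4)*6)*11 = (1*6)*11 = 6*11 = 66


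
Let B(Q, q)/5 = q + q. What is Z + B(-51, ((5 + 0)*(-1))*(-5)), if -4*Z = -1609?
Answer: 2609/4 ≈ 652.25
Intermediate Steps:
Z = 1609/4 (Z = -1/4*(-1609) = 1609/4 ≈ 402.25)
B(Q, q) = 10*q (B(Q, q) = 5*(q + q) = 5*(2*q) = 10*q)
Z + B(-51, ((5 + 0)*(-1))*(-5)) = 1609/4 + 10*(((5 + 0)*(-1))*(-5)) = 1609/4 + 10*((5*(-1))*(-5)) = 1609/4 + 10*(-5*(-5)) = 1609/4 + 10*25 = 1609/4 + 250 = 2609/4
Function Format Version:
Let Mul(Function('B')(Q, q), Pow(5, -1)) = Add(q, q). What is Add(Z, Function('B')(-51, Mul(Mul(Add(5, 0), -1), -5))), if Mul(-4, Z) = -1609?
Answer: Rational(2609, 4) ≈ 652.25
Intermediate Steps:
Z = Rational(1609, 4) (Z = Mul(Rational(-1, 4), -1609) = Rational(1609, 4) ≈ 402.25)
Function('B')(Q, q) = Mul(10, q) (Function('B')(Q, q) = Mul(5, Add(q, q)) = Mul(5, Mul(2, q)) = Mul(10, q))
Add(Z, Function('B')(-51, Mul(Mul(Add(5, 0), -1), -5))) = Add(Rational(1609, 4), Mul(10, Mul(Mul(Add(5, 0), -1), -5))) = Add(Rational(1609, 4), Mul(10, Mul(Mul(5, -1), -5))) = Add(Rational(1609, 4), Mul(10, Mul(-5, -5))) = Add(Rational(1609, 4), Mul(10, 25)) = Add(Rational(1609, 4), 250) = Rational(2609, 4)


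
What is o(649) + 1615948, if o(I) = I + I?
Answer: 1617246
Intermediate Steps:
o(I) = 2*I
o(649) + 1615948 = 2*649 + 1615948 = 1298 + 1615948 = 1617246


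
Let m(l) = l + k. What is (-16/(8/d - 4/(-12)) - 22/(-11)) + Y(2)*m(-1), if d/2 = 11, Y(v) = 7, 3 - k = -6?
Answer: 806/23 ≈ 35.043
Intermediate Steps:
k = 9 (k = 3 - 1*(-6) = 3 + 6 = 9)
m(l) = 9 + l (m(l) = l + 9 = 9 + l)
d = 22 (d = 2*11 = 22)
(-16/(8/d - 4/(-12)) - 22/(-11)) + Y(2)*m(-1) = (-16/(8/22 - 4/(-12)) - 22/(-11)) + 7*(9 - 1) = (-16/(8*(1/22) - 4*(-1/12)) - 22*(-1/11)) + 7*8 = (-16/(4/11 + ⅓) + 2) + 56 = (-16/23/33 + 2) + 56 = (-16*33/23 + 2) + 56 = (-528/23 + 2) + 56 = -482/23 + 56 = 806/23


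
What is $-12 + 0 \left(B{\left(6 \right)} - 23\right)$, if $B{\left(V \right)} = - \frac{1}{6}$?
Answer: $-12$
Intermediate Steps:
$B{\left(V \right)} = - \frac{1}{6}$ ($B{\left(V \right)} = \left(-1\right) \frac{1}{6} = - \frac{1}{6}$)
$-12 + 0 \left(B{\left(6 \right)} - 23\right) = -12 + 0 \left(- \frac{1}{6} - 23\right) = -12 + 0 \left(- \frac{139}{6}\right) = -12 + 0 = -12$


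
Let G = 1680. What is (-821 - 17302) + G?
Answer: -16443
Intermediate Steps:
(-821 - 17302) + G = (-821 - 17302) + 1680 = -18123 + 1680 = -16443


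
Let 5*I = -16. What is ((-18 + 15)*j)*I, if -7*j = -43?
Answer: 2064/35 ≈ 58.971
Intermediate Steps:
I = -16/5 (I = (⅕)*(-16) = -16/5 ≈ -3.2000)
j = 43/7 (j = -⅐*(-43) = 43/7 ≈ 6.1429)
((-18 + 15)*j)*I = ((-18 + 15)*(43/7))*(-16/5) = -3*43/7*(-16/5) = -129/7*(-16/5) = 2064/35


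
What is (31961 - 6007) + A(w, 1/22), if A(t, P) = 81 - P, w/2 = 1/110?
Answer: 572769/22 ≈ 26035.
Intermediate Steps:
w = 1/55 (w = 2/110 = 2*(1/110) = 1/55 ≈ 0.018182)
(31961 - 6007) + A(w, 1/22) = (31961 - 6007) + (81 - 1/22) = 25954 + (81 - 1*1/22) = 25954 + (81 - 1/22) = 25954 + 1781/22 = 572769/22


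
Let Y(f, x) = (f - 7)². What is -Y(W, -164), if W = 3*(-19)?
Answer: -4096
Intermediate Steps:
W = -57
Y(f, x) = (-7 + f)²
-Y(W, -164) = -(-7 - 57)² = -1*(-64)² = -1*4096 = -4096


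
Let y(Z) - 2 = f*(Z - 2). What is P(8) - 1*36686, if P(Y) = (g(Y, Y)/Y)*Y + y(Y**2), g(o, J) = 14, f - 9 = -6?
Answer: -36484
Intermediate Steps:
f = 3 (f = 9 - 6 = 3)
y(Z) = -4 + 3*Z (y(Z) = 2 + 3*(Z - 2) = 2 + 3*(-2 + Z) = 2 + (-6 + 3*Z) = -4 + 3*Z)
P(Y) = 10 + 3*Y**2 (P(Y) = (14/Y)*Y + (-4 + 3*Y**2) = 14 + (-4 + 3*Y**2) = 10 + 3*Y**2)
P(8) - 1*36686 = (10 + 3*8**2) - 1*36686 = (10 + 3*64) - 36686 = (10 + 192) - 36686 = 202 - 36686 = -36484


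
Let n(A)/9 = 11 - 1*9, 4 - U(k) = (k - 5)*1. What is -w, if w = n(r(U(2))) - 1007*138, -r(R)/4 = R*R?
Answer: 138948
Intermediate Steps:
U(k) = 9 - k (U(k) = 4 - (k - 5) = 4 - (-5 + k) = 4 + (5 - k) = 9 - k)
r(R) = -4*R² (r(R) = -4*R*R = -4*R²)
n(A) = 18 (n(A) = 9*(11 - 1*9) = 9*(11 - 9) = 9*2 = 18)
w = -138948 (w = 18 - 1007*138 = 18 - 138966 = -138948)
-w = -1*(-138948) = 138948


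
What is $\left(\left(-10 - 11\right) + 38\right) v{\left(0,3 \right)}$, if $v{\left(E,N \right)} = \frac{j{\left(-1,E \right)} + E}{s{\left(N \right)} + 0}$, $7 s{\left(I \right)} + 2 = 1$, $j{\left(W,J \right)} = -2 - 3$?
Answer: $595$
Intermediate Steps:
$j{\left(W,J \right)} = -5$ ($j{\left(W,J \right)} = -2 - 3 = -5$)
$s{\left(I \right)} = - \frac{1}{7}$ ($s{\left(I \right)} = - \frac{2}{7} + \frac{1}{7} \cdot 1 = - \frac{2}{7} + \frac{1}{7} = - \frac{1}{7}$)
$v{\left(E,N \right)} = 35 - 7 E$ ($v{\left(E,N \right)} = \frac{-5 + E}{- \frac{1}{7} + 0} = \frac{-5 + E}{- \frac{1}{7}} = \left(-5 + E\right) \left(-7\right) = 35 - 7 E$)
$\left(\left(-10 - 11\right) + 38\right) v{\left(0,3 \right)} = \left(\left(-10 - 11\right) + 38\right) \left(35 - 0\right) = \left(-21 + 38\right) \left(35 + 0\right) = 17 \cdot 35 = 595$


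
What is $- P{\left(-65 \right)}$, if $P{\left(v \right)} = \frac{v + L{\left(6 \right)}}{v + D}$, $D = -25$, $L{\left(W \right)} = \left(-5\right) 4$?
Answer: $- \frac{17}{18} \approx -0.94444$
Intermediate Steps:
$L{\left(W \right)} = -20$
$P{\left(v \right)} = \frac{-20 + v}{-25 + v}$ ($P{\left(v \right)} = \frac{v - 20}{v - 25} = \frac{-20 + v}{-25 + v}$)
$- P{\left(-65 \right)} = - \frac{-20 - 65}{-25 - 65} = - \frac{-85}{-90} = - \frac{\left(-1\right) \left(-85\right)}{90} = \left(-1\right) \frac{17}{18} = - \frac{17}{18}$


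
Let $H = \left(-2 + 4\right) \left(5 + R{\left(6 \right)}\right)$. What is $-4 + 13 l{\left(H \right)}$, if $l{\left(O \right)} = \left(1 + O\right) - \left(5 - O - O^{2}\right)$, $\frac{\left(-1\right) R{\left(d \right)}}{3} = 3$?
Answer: $568$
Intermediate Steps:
$R{\left(d \right)} = -9$ ($R{\left(d \right)} = \left(-3\right) 3 = -9$)
$H = -8$ ($H = \left(-2 + 4\right) \left(5 - 9\right) = 2 \left(-4\right) = -8$)
$l{\left(O \right)} = -4 + O^{2} + 2 O$ ($l{\left(O \right)} = \left(1 + O\right) - \left(5 - O - O^{2}\right) = \left(1 + O\right) + \left(-5 + O + O^{2}\right) = -4 + O^{2} + 2 O$)
$-4 + 13 l{\left(H \right)} = -4 + 13 \left(-4 + \left(-8\right)^{2} + 2 \left(-8\right)\right) = -4 + 13 \left(-4 + 64 - 16\right) = -4 + 13 \cdot 44 = -4 + 572 = 568$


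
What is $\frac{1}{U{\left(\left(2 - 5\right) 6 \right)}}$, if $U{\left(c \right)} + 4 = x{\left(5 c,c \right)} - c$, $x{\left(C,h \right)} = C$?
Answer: $- \frac{1}{76} \approx -0.013158$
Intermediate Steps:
$U{\left(c \right)} = -4 + 4 c$ ($U{\left(c \right)} = -4 + \left(5 c - c\right) = -4 + 4 c$)
$\frac{1}{U{\left(\left(2 - 5\right) 6 \right)}} = \frac{1}{-4 + 4 \left(2 - 5\right) 6} = \frac{1}{-4 + 4 \left(\left(-3\right) 6\right)} = \frac{1}{-4 + 4 \left(-18\right)} = \frac{1}{-4 - 72} = \frac{1}{-76} = - \frac{1}{76}$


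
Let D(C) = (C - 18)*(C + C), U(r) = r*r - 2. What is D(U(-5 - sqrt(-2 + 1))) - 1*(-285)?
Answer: 261 + 520*I ≈ 261.0 + 520.0*I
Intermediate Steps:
U(r) = -2 + r**2 (U(r) = r**2 - 2 = -2 + r**2)
D(C) = 2*C*(-18 + C) (D(C) = (-18 + C)*(2*C) = 2*C*(-18 + C))
D(U(-5 - sqrt(-2 + 1))) - 1*(-285) = 2*(-2 + (-5 - sqrt(-2 + 1))**2)*(-18 + (-2 + (-5 - sqrt(-2 + 1))**2)) - 1*(-285) = 2*(-2 + (-5 - sqrt(-1))**2)*(-18 + (-2 + (-5 - sqrt(-1))**2)) + 285 = 2*(-2 + (-5 - I)**2)*(-18 + (-2 + (-5 - I)**2)) + 285 = 2*(-2 + (-5 - I)**2)*(-20 + (-5 - I)**2) + 285 = 2*(-20 + (-5 - I)**2)*(-2 + (-5 - I)**2) + 285 = 285 + 2*(-20 + (-5 - I)**2)*(-2 + (-5 - I)**2)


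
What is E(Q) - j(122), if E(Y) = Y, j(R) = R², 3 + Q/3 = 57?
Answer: -14722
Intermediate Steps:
Q = 162 (Q = -9 + 3*57 = -9 + 171 = 162)
E(Q) - j(122) = 162 - 1*122² = 162 - 1*14884 = 162 - 14884 = -14722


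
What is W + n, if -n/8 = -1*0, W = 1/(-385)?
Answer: -1/385 ≈ -0.0025974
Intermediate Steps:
W = -1/385 ≈ -0.0025974
n = 0 (n = -(-8)*0 = -8*0 = 0)
W + n = -1/385 + 0 = -1/385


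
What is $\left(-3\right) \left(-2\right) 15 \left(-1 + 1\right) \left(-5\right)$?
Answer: $0$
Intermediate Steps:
$\left(-3\right) \left(-2\right) 15 \left(-1 + 1\right) \left(-5\right) = 6 \cdot 15 \cdot 0 \left(-5\right) = 90 \cdot 0 = 0$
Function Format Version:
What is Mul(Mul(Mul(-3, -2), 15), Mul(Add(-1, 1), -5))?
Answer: 0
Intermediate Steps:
Mul(Mul(Mul(-3, -2), 15), Mul(Add(-1, 1), -5)) = Mul(Mul(6, 15), Mul(0, -5)) = Mul(90, 0) = 0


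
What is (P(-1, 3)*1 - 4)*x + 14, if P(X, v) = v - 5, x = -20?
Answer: 134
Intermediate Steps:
P(X, v) = -5 + v
(P(-1, 3)*1 - 4)*x + 14 = ((-5 + 3)*1 - 4)*(-20) + 14 = (-2*1 - 4)*(-20) + 14 = (-2 - 4)*(-20) + 14 = -6*(-20) + 14 = 120 + 14 = 134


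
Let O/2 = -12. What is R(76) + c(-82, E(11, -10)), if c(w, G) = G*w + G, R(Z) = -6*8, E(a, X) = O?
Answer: 1896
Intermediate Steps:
O = -24 (O = 2*(-12) = -24)
E(a, X) = -24
R(Z) = -48
c(w, G) = G + G*w
R(76) + c(-82, E(11, -10)) = -48 - 24*(1 - 82) = -48 - 24*(-81) = -48 + 1944 = 1896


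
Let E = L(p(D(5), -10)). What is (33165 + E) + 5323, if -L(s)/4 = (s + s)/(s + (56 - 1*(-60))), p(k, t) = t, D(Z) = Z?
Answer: 2039904/53 ≈ 38489.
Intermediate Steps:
L(s) = -8*s/(116 + s) (L(s) = -4*(s + s)/(s + (56 - 1*(-60))) = -4*2*s/(s + (56 + 60)) = -4*2*s/(s + 116) = -4*2*s/(116 + s) = -8*s/(116 + s))
E = 40/53 (E = -8*(-10)/(116 - 10) = -8*(-10)/106 = -8*(-10)*1/106 = 40/53 ≈ 0.75472)
(33165 + E) + 5323 = (33165 + 40/53) + 5323 = 1757785/53 + 5323 = 2039904/53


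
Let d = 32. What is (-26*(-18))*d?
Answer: 14976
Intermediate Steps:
(-26*(-18))*d = -26*(-18)*32 = 468*32 = 14976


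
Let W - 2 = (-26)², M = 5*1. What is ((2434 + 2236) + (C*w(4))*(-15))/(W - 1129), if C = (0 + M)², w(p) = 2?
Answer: -3920/451 ≈ -8.6918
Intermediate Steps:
M = 5
W = 678 (W = 2 + (-26)² = 2 + 676 = 678)
C = 25 (C = (0 + 5)² = 5² = 25)
((2434 + 2236) + (C*w(4))*(-15))/(W - 1129) = ((2434 + 2236) + (25*2)*(-15))/(678 - 1129) = (4670 + 50*(-15))/(-451) = (4670 - 750)*(-1/451) = 3920*(-1/451) = -3920/451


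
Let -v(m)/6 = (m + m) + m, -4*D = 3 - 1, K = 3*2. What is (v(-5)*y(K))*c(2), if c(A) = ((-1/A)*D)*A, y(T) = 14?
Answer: 630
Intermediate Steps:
K = 6
D = -½ (D = -(3 - 1)/4 = -¼*2 = -½ ≈ -0.50000)
v(m) = -18*m (v(m) = -6*((m + m) + m) = -6*(2*m + m) = -18*m)
c(A) = ½ (c(A) = (-1/A*(-½))*A = (1/(2*A))*A = ½)
(v(-5)*y(K))*c(2) = (-18*(-5)*14)*(½) = (90*14)*(½) = 1260*(½) = 630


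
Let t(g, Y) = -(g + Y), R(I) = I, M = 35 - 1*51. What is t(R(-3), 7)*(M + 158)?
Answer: -568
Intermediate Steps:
M = -16 (M = 35 - 51 = -16)
t(g, Y) = -Y - g (t(g, Y) = -(Y + g) = -Y - g)
t(R(-3), 7)*(M + 158) = (-1*7 - 1*(-3))*(-16 + 158) = (-7 + 3)*142 = -4*142 = -568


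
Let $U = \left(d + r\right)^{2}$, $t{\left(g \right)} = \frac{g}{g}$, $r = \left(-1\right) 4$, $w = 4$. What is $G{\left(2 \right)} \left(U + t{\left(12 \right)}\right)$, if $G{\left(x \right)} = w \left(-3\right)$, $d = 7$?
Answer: $-120$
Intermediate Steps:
$G{\left(x \right)} = -12$ ($G{\left(x \right)} = 4 \left(-3\right) = -12$)
$r = -4$
$t{\left(g \right)} = 1$
$U = 9$ ($U = \left(7 - 4\right)^{2} = 3^{2} = 9$)
$G{\left(2 \right)} \left(U + t{\left(12 \right)}\right) = - 12 \left(9 + 1\right) = \left(-12\right) 10 = -120$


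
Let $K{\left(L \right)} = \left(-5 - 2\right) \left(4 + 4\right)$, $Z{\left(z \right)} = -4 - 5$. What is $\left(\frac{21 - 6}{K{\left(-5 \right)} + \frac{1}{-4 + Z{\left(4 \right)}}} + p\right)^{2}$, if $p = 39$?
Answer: $\frac{88585744}{59049} \approx 1500.2$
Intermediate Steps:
$Z{\left(z \right)} = -9$
$K{\left(L \right)} = -56$ ($K{\left(L \right)} = \left(-7\right) 8 = -56$)
$\left(\frac{21 - 6}{K{\left(-5 \right)} + \frac{1}{-4 + Z{\left(4 \right)}}} + p\right)^{2} = \left(\frac{21 - 6}{-56 + \frac{1}{-4 - 9}} + 39\right)^{2} = \left(\frac{15}{-56 + \frac{1}{-13}} + 39\right)^{2} = \left(\frac{15}{-56 - \frac{1}{13}} + 39\right)^{2} = \left(\frac{15}{- \frac{729}{13}} + 39\right)^{2} = \left(15 \left(- \frac{13}{729}\right) + 39\right)^{2} = \left(- \frac{65}{243} + 39\right)^{2} = \left(\frac{9412}{243}\right)^{2} = \frac{88585744}{59049}$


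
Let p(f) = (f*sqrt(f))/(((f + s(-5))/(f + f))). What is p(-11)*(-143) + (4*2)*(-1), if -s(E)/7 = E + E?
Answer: -8 - 34606*I*sqrt(11)/59 ≈ -8.0 - 1945.3*I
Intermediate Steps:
s(E) = -14*E (s(E) = -7*(E + E) = -14*E)
p(f) = 2*f**(5/2)/(70 + f) (p(f) = (f*sqrt(f))/(((f - 14*(-5))/(f + f))) = f**(3/2)/(((f + 70)/((2*f)))) = f**(3/2)/(((70 + f)*(1/(2*f)))) = f**(3/2)/(((70 + f)/(2*f))) = f**(3/2)*(2*f/(70 + f)) = 2*f**(5/2)/(70 + f))
p(-11)*(-143) + (4*2)*(-1) = (2*(-11)**(5/2)/(70 - 11))*(-143) + (4*2)*(-1) = (2*(121*I*sqrt(11))/59)*(-143) + 8*(-1) = (2*(121*I*sqrt(11))*(1/59))*(-143) - 8 = (242*I*sqrt(11)/59)*(-143) - 8 = -34606*I*sqrt(11)/59 - 8 = -8 - 34606*I*sqrt(11)/59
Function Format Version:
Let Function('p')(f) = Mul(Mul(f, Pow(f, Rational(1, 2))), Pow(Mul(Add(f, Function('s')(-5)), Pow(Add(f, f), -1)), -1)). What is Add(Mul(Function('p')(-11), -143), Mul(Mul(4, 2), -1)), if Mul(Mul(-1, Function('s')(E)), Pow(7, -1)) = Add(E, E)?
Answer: Add(-8, Mul(Rational(-34606, 59), I, Pow(11, Rational(1, 2)))) ≈ Add(-8.0000, Mul(-1945.3, I))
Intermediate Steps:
Function('s')(E) = Mul(-14, E) (Function('s')(E) = Mul(-7, Add(E, E)) = Mul(-7, Mul(2, E)) = Mul(-14, E))
Function('p')(f) = Mul(2, Pow(f, Rational(5, 2)), Pow(Add(70, f), -1)) (Function('p')(f) = Mul(Mul(f, Pow(f, Rational(1, 2))), Pow(Mul(Add(f, Mul(-14, -5)), Pow(Add(f, f), -1)), -1)) = Mul(Pow(f, Rational(3, 2)), Pow(Mul(Add(f, 70), Pow(Mul(2, f), -1)), -1)) = Mul(Pow(f, Rational(3, 2)), Pow(Mul(Add(70, f), Mul(Rational(1, 2), Pow(f, -1))), -1)) = Mul(Pow(f, Rational(3, 2)), Pow(Mul(Rational(1, 2), Pow(f, -1), Add(70, f)), -1)) = Mul(Pow(f, Rational(3, 2)), Mul(2, f, Pow(Add(70, f), -1))) = Mul(2, Pow(f, Rational(5, 2)), Pow(Add(70, f), -1)))
Add(Mul(Function('p')(-11), -143), Mul(Mul(4, 2), -1)) = Add(Mul(Mul(2, Pow(-11, Rational(5, 2)), Pow(Add(70, -11), -1)), -143), Mul(Mul(4, 2), -1)) = Add(Mul(Mul(2, Mul(121, I, Pow(11, Rational(1, 2))), Pow(59, -1)), -143), Mul(8, -1)) = Add(Mul(Mul(2, Mul(121, I, Pow(11, Rational(1, 2))), Rational(1, 59)), -143), -8) = Add(Mul(Mul(Rational(242, 59), I, Pow(11, Rational(1, 2))), -143), -8) = Add(Mul(Rational(-34606, 59), I, Pow(11, Rational(1, 2))), -8) = Add(-8, Mul(Rational(-34606, 59), I, Pow(11, Rational(1, 2))))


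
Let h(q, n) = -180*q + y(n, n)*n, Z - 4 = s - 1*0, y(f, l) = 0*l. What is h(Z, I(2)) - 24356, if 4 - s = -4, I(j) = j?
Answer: -26516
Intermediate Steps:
y(f, l) = 0
s = 8 (s = 4 - 1*(-4) = 4 + 4 = 8)
Z = 12 (Z = 4 + (8 - 1*0) = 4 + (8 + 0) = 4 + 8 = 12)
h(q, n) = -180*q (h(q, n) = -180*q + 0*n = -180*q + 0 = -180*q)
h(Z, I(2)) - 24356 = -180*12 - 24356 = -2160 - 24356 = -26516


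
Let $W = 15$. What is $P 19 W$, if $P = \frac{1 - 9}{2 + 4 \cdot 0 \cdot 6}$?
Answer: $-1140$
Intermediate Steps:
$P = -4$ ($P = - \frac{8}{2 + 0 \cdot 6} = - \frac{8}{2 + 0} = - \frac{8}{2} = \left(-8\right) \frac{1}{2} = -4$)
$P 19 W = \left(-4\right) 19 \cdot 15 = \left(-76\right) 15 = -1140$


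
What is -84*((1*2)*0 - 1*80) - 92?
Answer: 6628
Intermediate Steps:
-84*((1*2)*0 - 1*80) - 92 = -84*(2*0 - 80) - 92 = -84*(0 - 80) - 92 = -84*(-80) - 92 = 6720 - 92 = 6628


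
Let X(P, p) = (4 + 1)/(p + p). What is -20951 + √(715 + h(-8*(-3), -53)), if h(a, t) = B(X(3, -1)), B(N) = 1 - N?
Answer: -20951 + √2874/2 ≈ -20924.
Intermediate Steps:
X(P, p) = 5/(2*p) (X(P, p) = 5/((2*p)) = 5*(1/(2*p)) = 5/(2*p))
h(a, t) = 7/2 (h(a, t) = 1 - 5/(2*(-1)) = 1 - 5*(-1)/2 = 1 - 1*(-5/2) = 1 + 5/2 = 7/2)
-20951 + √(715 + h(-8*(-3), -53)) = -20951 + √(715 + 7/2) = -20951 + √(1437/2) = -20951 + √2874/2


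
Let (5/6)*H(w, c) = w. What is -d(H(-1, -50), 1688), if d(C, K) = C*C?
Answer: -36/25 ≈ -1.4400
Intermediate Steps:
H(w, c) = 6*w/5
d(C, K) = C²
-d(H(-1, -50), 1688) = -((6/5)*(-1))² = -(-6/5)² = -1*36/25 = -36/25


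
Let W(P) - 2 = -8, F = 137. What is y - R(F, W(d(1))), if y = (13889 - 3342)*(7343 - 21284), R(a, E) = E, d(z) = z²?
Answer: -147035721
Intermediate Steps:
W(P) = -6 (W(P) = 2 - 8 = -6)
y = -147035727 (y = 10547*(-13941) = -147035727)
y - R(F, W(d(1))) = -147035727 - 1*(-6) = -147035727 + 6 = -147035721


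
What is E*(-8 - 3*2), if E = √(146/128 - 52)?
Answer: -7*I*√3255/4 ≈ -99.842*I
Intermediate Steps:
E = I*√3255/8 (E = √(146*(1/128) - 52) = √(73/64 - 52) = √(-3255/64) = I*√3255/8 ≈ 7.1316*I)
E*(-8 - 3*2) = (I*√3255/8)*(-8 - 3*2) = (I*√3255/8)*(-8 - 6) = (I*√3255/8)*(-14) = -7*I*√3255/4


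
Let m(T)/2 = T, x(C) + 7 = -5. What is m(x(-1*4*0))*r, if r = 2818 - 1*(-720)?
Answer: -84912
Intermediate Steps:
x(C) = -12 (x(C) = -7 - 5 = -12)
m(T) = 2*T
r = 3538 (r = 2818 + 720 = 3538)
m(x(-1*4*0))*r = (2*(-12))*3538 = -24*3538 = -84912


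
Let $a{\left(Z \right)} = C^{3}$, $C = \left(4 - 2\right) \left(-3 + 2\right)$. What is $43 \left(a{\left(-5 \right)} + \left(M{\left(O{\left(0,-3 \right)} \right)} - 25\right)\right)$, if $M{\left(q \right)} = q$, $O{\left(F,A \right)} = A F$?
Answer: $-1419$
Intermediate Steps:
$C = -2$ ($C = 2 \left(-1\right) = -2$)
$a{\left(Z \right)} = -8$ ($a{\left(Z \right)} = \left(-2\right)^{3} = -8$)
$43 \left(a{\left(-5 \right)} + \left(M{\left(O{\left(0,-3 \right)} \right)} - 25\right)\right) = 43 \left(-8 - 25\right) = 43 \left(-33\right) = -1419$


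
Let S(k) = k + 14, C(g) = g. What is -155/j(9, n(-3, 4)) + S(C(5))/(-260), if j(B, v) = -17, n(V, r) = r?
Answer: 39977/4420 ≈ 9.0446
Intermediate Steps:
S(k) = 14 + k
-155/j(9, n(-3, 4)) + S(C(5))/(-260) = -155/(-17) + (14 + 5)/(-260) = -155*(-1/17) + 19*(-1/260) = 155/17 - 19/260 = 39977/4420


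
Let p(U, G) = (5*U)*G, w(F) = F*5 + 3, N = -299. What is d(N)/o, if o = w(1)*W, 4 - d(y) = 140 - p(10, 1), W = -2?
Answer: 43/8 ≈ 5.3750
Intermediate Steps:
w(F) = 3 + 5*F (w(F) = 5*F + 3 = 3 + 5*F)
p(U, G) = 5*G*U
d(y) = -86 (d(y) = 4 - (140 - 5*10) = 4 - (140 - 1*50) = 4 - (140 - 50) = 4 - 1*90 = 4 - 90 = -86)
o = -16 (o = (3 + 5*1)*(-2) = (3 + 5)*(-2) = 8*(-2) = -16)
d(N)/o = -86/(-16) = -86*(-1/16) = 43/8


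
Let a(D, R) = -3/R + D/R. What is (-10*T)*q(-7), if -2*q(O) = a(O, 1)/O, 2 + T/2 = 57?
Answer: 5500/7 ≈ 785.71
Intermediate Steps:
T = 110 (T = -4 + 2*57 = -4 + 114 = 110)
q(O) = -(-3 + O)/(2*O) (q(O) = -(-3 + O)/1/(2*O) = -1*(-3 + O)/(2*O) = -(-3 + O)/(2*O))
(-10*T)*q(-7) = (-10*110)*((1/2)*(3 - 1*(-7))/(-7)) = -550*(-1)*(3 + 7)/7 = -550*(-1)*10/7 = -1100*(-5/7) = 5500/7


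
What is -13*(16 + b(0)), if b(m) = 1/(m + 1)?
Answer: -221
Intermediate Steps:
b(m) = 1/(1 + m)
-13*(16 + b(0)) = -13*(16 + 1/(1 + 0)) = -13*(16 + 1/1) = -13*(16 + 1) = -13*17 = -221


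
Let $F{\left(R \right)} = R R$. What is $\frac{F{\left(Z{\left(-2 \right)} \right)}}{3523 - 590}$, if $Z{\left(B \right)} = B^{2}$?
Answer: $\frac{16}{2933} \approx 0.0054552$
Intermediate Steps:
$F{\left(R \right)} = R^{2}$
$\frac{F{\left(Z{\left(-2 \right)} \right)}}{3523 - 590} = \frac{\left(\left(-2\right)^{2}\right)^{2}}{3523 - 590} = \frac{4^{2}}{3523 - 590} = \frac{16}{2933}$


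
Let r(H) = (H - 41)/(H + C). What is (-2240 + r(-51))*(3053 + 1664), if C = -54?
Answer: -1109004436/105 ≈ -1.0562e+7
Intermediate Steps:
r(H) = (-41 + H)/(-54 + H) (r(H) = (H - 41)/(H - 54) = (-41 + H)/(-54 + H))
(-2240 + r(-51))*(3053 + 1664) = (-2240 + (-41 - 51)/(-54 - 51))*(3053 + 1664) = (-2240 - 92/(-105))*4717 = (-2240 - 1/105*(-92))*4717 = (-2240 + 92/105)*4717 = -235108/105*4717 = -1109004436/105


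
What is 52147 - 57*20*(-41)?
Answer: 98887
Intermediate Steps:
52147 - 57*20*(-41) = 52147 - 1140*(-41) = 52147 - 1*(-46740) = 52147 + 46740 = 98887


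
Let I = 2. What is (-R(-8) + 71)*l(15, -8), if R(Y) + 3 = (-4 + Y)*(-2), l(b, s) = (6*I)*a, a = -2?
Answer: -1200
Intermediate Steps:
l(b, s) = -24 (l(b, s) = (6*2)*(-2) = 12*(-2) = -24)
R(Y) = 5 - 2*Y (R(Y) = -3 + (-4 + Y)*(-2) = -3 + (8 - 2*Y) = 5 - 2*Y)
(-R(-8) + 71)*l(15, -8) = (-(5 - 2*(-8)) + 71)*(-24) = (-(5 + 16) + 71)*(-24) = (-1*21 + 71)*(-24) = (-21 + 71)*(-24) = 50*(-24) = -1200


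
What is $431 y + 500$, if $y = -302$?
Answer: $-129662$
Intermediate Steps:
$431 y + 500 = 431 \left(-302\right) + 500 = -130162 + 500 = -129662$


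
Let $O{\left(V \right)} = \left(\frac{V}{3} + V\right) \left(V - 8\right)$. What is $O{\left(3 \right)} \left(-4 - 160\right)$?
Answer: $3280$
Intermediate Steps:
$O{\left(V \right)} = \frac{4 V \left(-8 + V\right)}{3}$ ($O{\left(V \right)} = \left(V \frac{1}{3} + V\right) \left(-8 + V\right) = \left(\frac{V}{3} + V\right) \left(-8 + V\right) = \frac{4 V}{3} \left(-8 + V\right) = \frac{4 V \left(-8 + V\right)}{3}$)
$O{\left(3 \right)} \left(-4 - 160\right) = \frac{4}{3} \cdot 3 \left(-8 + 3\right) \left(-4 - 160\right) = \frac{4}{3} \cdot 3 \left(-5\right) \left(-164\right) = \left(-20\right) \left(-164\right) = 3280$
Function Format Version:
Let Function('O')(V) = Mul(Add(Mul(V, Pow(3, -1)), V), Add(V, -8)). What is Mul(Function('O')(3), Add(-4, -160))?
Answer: 3280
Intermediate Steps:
Function('O')(V) = Mul(Rational(4, 3), V, Add(-8, V)) (Function('O')(V) = Mul(Add(Mul(V, Rational(1, 3)), V), Add(-8, V)) = Mul(Add(Mul(Rational(1, 3), V), V), Add(-8, V)) = Mul(Mul(Rational(4, 3), V), Add(-8, V)) = Mul(Rational(4, 3), V, Add(-8, V)))
Mul(Function('O')(3), Add(-4, -160)) = Mul(Mul(Rational(4, 3), 3, Add(-8, 3)), Add(-4, -160)) = Mul(Mul(Rational(4, 3), 3, -5), -164) = Mul(-20, -164) = 3280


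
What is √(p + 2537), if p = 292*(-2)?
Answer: 3*√217 ≈ 44.193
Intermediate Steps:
p = -584
√(p + 2537) = √(-584 + 2537) = √1953 = 3*√217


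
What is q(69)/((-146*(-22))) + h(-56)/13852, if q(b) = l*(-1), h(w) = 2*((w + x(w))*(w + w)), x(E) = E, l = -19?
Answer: 20211461/11123156 ≈ 1.8171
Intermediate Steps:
h(w) = 8*w² (h(w) = 2*((w + w)*(w + w)) = 2*((2*w)*(2*w)) = 2*(4*w²) = 8*w²)
q(b) = 19 (q(b) = -19*(-1) = 19)
q(69)/((-146*(-22))) + h(-56)/13852 = 19/((-146*(-22))) + (8*(-56)²)/13852 = 19/3212 + (8*3136)*(1/13852) = 19*(1/3212) + 25088*(1/13852) = 19/3212 + 6272/3463 = 20211461/11123156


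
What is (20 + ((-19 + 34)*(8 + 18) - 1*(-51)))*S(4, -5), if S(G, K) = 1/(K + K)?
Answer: -461/10 ≈ -46.100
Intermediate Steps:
S(G, K) = 1/(2*K)
(20 + ((-19 + 34)*(8 + 18) - 1*(-51)))*S(4, -5) = (20 + ((-19 + 34)*(8 + 18) - 1*(-51)))*((½)/(-5)) = (20 + (15*26 + 51))*((½)*(-⅕)) = (20 + (390 + 51))*(-⅒) = (20 + 441)*(-⅒) = 461*(-⅒) = -461/10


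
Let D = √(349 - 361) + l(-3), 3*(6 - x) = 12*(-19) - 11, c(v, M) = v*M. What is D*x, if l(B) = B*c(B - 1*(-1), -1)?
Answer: -514 + 514*I*√3/3 ≈ -514.0 + 296.76*I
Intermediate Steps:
c(v, M) = M*v
x = 257/3 (x = 6 - (12*(-19) - 11)/3 = 6 - (-228 - 11)/3 = 6 - ⅓*(-239) = 6 + 239/3 = 257/3 ≈ 85.667)
l(B) = B*(-1 - B) (l(B) = B*(-(B - 1*(-1))) = B*(-(B + 1)) = B*(-(1 + B)) = B*(-1 - B))
D = -6 + 2*I*√3 (D = √(349 - 361) - 1*(-3)*(1 - 3) = √(-12) - 1*(-3)*(-2) = 2*I*√3 - 6 = -6 + 2*I*√3 ≈ -6.0 + 3.4641*I)
D*x = (-6 + 2*I*√3)*(257/3) = -514 + 514*I*√3/3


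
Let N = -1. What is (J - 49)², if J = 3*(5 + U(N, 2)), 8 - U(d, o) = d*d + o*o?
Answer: 625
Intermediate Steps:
U(d, o) = 8 - d² - o² (U(d, o) = 8 - (d*d + o*o) = 8 - (d² + o²) = 8 + (-d² - o²) = 8 - d² - o²)
J = 24 (J = 3*(5 + (8 - 1*(-1)² - 1*2²)) = 3*(5 + (8 - 1*1 - 1*4)) = 3*(5 + (8 - 1 - 4)) = 3*(5 + 3) = 3*8 = 24)
(J - 49)² = (24 - 49)² = (-25)² = 625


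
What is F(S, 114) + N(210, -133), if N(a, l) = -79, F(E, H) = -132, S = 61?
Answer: -211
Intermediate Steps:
F(S, 114) + N(210, -133) = -132 - 79 = -211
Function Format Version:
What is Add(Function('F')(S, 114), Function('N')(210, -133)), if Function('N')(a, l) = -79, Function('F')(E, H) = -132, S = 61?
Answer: -211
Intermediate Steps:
Add(Function('F')(S, 114), Function('N')(210, -133)) = Add(-132, -79) = -211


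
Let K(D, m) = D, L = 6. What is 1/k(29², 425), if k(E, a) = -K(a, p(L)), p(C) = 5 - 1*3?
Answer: -1/425 ≈ -0.0023529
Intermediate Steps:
p(C) = 2 (p(C) = 5 - 3 = 2)
k(E, a) = -a
1/k(29², 425) = 1/(-1*425) = 1/(-425) = -1/425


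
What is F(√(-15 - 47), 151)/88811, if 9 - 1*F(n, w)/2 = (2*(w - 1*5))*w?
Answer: -88166/88811 ≈ -0.99274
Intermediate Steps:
F(n, w) = 18 - 2*w*(-10 + 2*w) (F(n, w) = 18 - 2*2*(w - 1*5)*w = 18 - 2*2*(w - 5)*w = 18 - 2*2*(-5 + w)*w = 18 - 2*(-10 + 2*w)*w = 18 - 2*w*(-10 + 2*w))
F(√(-15 - 47), 151)/88811 = (18 - 4*151² + 20*151)/88811 = (18 - 4*22801 + 3020)*(1/88811) = (18 - 91204 + 3020)*(1/88811) = -88166*1/88811 = -88166/88811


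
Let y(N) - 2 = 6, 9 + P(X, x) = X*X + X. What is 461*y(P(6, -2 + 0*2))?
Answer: 3688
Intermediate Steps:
P(X, x) = -9 + X + X² (P(X, x) = -9 + (X*X + X) = -9 + (X² + X) = -9 + (X + X²) = -9 + X + X²)
y(N) = 8 (y(N) = 2 + 6 = 8)
461*y(P(6, -2 + 0*2)) = 461*8 = 3688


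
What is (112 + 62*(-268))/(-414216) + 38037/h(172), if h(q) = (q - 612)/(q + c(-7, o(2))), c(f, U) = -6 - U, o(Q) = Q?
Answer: -7340625889/517770 ≈ -14177.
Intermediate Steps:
h(q) = (-612 + q)/(-8 + q) (h(q) = (q - 612)/(q + (-6 - 1*2)) = (-612 + q)/(q + (-6 - 2)) = (-612 + q)/(q - 8) = (-612 + q)/(-8 + q))
(112 + 62*(-268))/(-414216) + 38037/h(172) = (112 + 62*(-268))/(-414216) + 38037/(((-612 + 172)/(-8 + 172))) = (112 - 16616)*(-1/414216) + 38037/((-440/164)) = -16504*(-1/414216) + 38037/(((1/164)*(-440))) = 2063/51777 + 38037/(-110/41) = 2063/51777 + 38037*(-41/110) = 2063/51777 - 1559517/110 = -7340625889/517770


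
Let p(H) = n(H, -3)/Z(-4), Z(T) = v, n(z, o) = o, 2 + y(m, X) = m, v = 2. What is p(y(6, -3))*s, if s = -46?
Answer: 69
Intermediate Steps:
y(m, X) = -2 + m
Z(T) = 2
p(H) = -3/2
p(y(6, -3))*s = -3/2*(-46) = 69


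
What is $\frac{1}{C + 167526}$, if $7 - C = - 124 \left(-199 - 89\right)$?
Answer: $\frac{1}{131821} \approx 7.586 \cdot 10^{-6}$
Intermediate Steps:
$C = -35705$ ($C = 7 - - 124 \left(-199 - 89\right) = 7 - \left(-124\right) \left(-288\right) = 7 - 35712 = -35705$)
$\frac{1}{C + 167526} = \frac{1}{-35705 + 167526} = \frac{1}{131821}$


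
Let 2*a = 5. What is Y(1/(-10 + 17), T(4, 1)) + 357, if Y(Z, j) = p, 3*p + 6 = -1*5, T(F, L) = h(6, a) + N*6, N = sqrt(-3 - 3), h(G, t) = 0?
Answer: 1060/3 ≈ 353.33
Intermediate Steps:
a = 5/2 (a = (1/2)*5 = 5/2 ≈ 2.5000)
N = I*sqrt(6) (N = sqrt(-6) = I*sqrt(6) ≈ 2.4495*I)
T(F, L) = 6*I*sqrt(6) (T(F, L) = 0 + (I*sqrt(6))*6 = 0 + 6*I*sqrt(6) = 6*I*sqrt(6))
p = -11/3 (p = -2 + (-1*5)/3 = -2 + (1/3)*(-5) = -2 - 5/3 = -11/3 ≈ -3.6667)
Y(Z, j) = -11/3
Y(1/(-10 + 17), T(4, 1)) + 357 = -11/3 + 357 = 1060/3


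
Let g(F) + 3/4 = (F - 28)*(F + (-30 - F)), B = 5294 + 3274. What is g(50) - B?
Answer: -36915/4 ≈ -9228.8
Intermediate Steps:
B = 8568
g(F) = 3357/4 - 30*F (g(F) = -¾ + (F - 28)*(F + (-30 - F)) = -¾ + (-28 + F)*(-30) = -¾ + (840 - 30*F) = 3357/4 - 30*F)
g(50) - B = (3357/4 - 30*50) - 1*8568 = (3357/4 - 1500) - 8568 = -2643/4 - 8568 = -36915/4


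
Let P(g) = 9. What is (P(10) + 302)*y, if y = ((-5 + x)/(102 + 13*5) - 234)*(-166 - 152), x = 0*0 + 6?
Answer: 3864637146/167 ≈ 2.3142e+7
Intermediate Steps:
x = 6 (x = 0 + 6 = 6)
y = 12426486/167 (y = ((-5 + 6)/(102 + 13*5) - 234)*(-166 - 152) = (1/(102 + 65) - 234)*(-318) = (1/167 - 234)*(-318) = -39077/167*(-318) = 12426486/167 ≈ 74410.)
(P(10) + 302)*y = (9 + 302)*(12426486/167) = 311*(12426486/167) = 3864637146/167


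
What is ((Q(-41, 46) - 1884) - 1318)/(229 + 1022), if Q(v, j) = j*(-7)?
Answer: -3524/1251 ≈ -2.8169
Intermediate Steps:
Q(v, j) = -7*j
((Q(-41, 46) - 1884) - 1318)/(229 + 1022) = ((-7*46 - 1884) - 1318)/(229 + 1022) = ((-322 - 1884) - 1318)/1251 = (-2206 - 1318)*(1/1251) = -3524*1/1251 = -3524/1251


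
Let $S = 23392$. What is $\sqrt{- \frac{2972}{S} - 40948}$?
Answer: $\frac{3 i \sqrt{38899701546}}{2924} \approx 202.36 i$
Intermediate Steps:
$\sqrt{- \frac{2972}{S} - 40948} = \sqrt{- \frac{2972}{23392} - 40948} = \sqrt{\left(-2972\right) \frac{1}{23392} - 40948} = \sqrt{- \frac{743}{5848} - 40948} = \sqrt{- \frac{239464647}{5848}} = \frac{3 i \sqrt{38899701546}}{2924}$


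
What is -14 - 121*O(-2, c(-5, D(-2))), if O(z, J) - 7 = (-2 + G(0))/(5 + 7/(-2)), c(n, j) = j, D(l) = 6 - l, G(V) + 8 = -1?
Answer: 79/3 ≈ 26.333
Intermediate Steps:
G(V) = -9 (G(V) = -8 - 1 = -9)
O(z, J) = -1/3 (O(z, J) = 7 + (-2 - 9)/(5 + 7/(-2)) = 7 - 11/(5 + 7*(-1/2)) = 7 - 11/(5 - 7/2) = 7 - 11/3/2 = 7 - 11*2/3 = 7 - 22/3 = -1/3)
-14 - 121*O(-2, c(-5, D(-2))) = -14 - 121*(-1/3) = -14 + 121/3 = 79/3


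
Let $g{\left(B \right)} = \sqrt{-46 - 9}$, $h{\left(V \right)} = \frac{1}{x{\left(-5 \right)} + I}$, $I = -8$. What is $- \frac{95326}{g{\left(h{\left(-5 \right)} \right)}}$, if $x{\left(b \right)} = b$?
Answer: $\frac{8666 i \sqrt{55}}{5} \approx 12854.0 i$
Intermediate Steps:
$h{\left(V \right)} = - \frac{1}{13}$ ($h{\left(V \right)} = \frac{1}{-5 - 8} = \frac{1}{-13} = - \frac{1}{13}$)
$g{\left(B \right)} = i \sqrt{55}$ ($g{\left(B \right)} = \sqrt{-55} = i \sqrt{55}$)
$- \frac{95326}{g{\left(h{\left(-5 \right)} \right)}} = - \frac{95326}{i \sqrt{55}} = - 95326 \left(- \frac{i \sqrt{55}}{55}\right) = \frac{8666 i \sqrt{55}}{5}$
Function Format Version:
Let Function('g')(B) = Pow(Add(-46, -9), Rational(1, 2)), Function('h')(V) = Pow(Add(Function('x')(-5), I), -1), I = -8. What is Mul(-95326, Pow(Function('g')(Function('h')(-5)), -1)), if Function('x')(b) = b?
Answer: Mul(Rational(8666, 5), I, Pow(55, Rational(1, 2))) ≈ Mul(12854., I)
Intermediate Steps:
Function('h')(V) = Rational(-1, 13) (Function('h')(V) = Pow(Add(-5, -8), -1) = Pow(-13, -1) = Rational(-1, 13))
Function('g')(B) = Mul(I, Pow(55, Rational(1, 2))) (Function('g')(B) = Pow(-55, Rational(1, 2)) = Mul(I, Pow(55, Rational(1, 2))))
Mul(-95326, Pow(Function('g')(Function('h')(-5)), -1)) = Mul(-95326, Pow(Mul(I, Pow(55, Rational(1, 2))), -1)) = Mul(-95326, Mul(Rational(-1, 55), I, Pow(55, Rational(1, 2)))) = Mul(Rational(8666, 5), I, Pow(55, Rational(1, 2)))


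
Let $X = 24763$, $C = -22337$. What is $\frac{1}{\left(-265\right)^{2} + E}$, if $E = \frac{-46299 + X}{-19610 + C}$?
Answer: $\frac{41947}{2945749611} \approx 1.424 \cdot 10^{-5}$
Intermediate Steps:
$E = \frac{21536}{41947}$ ($E = \frac{-46299 + 24763}{-19610 - 22337} = - \frac{21536}{-41947} = \left(-21536\right) \left(- \frac{1}{41947}\right) = \frac{21536}{41947} \approx 0.51341$)
$\frac{1}{\left(-265\right)^{2} + E} = \frac{1}{\left(-265\right)^{2} + \frac{21536}{41947}} = \frac{1}{70225 + \frac{21536}{41947}} = \frac{1}{\frac{2945749611}{41947}} = \frac{41947}{2945749611}$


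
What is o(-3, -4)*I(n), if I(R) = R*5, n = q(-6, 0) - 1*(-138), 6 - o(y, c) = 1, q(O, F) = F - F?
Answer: 3450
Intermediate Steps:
q(O, F) = 0
o(y, c) = 5 (o(y, c) = 6 - 1*1 = 6 - 1 = 5)
n = 138 (n = 0 - 1*(-138) = 0 + 138 = 138)
I(R) = 5*R
o(-3, -4)*I(n) = 5*(5*138) = 5*690 = 3450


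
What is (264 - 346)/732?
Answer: -41/366 ≈ -0.11202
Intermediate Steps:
(264 - 346)/732 = -82*1/732 = -41/366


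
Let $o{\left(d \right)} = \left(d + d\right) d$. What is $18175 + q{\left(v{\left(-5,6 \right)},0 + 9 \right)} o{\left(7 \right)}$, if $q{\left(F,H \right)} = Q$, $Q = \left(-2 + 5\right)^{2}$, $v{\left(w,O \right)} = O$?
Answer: $19057$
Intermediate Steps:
$Q = 9$ ($Q = 3^{2} = 9$)
$q{\left(F,H \right)} = 9$
$o{\left(d \right)} = 2 d^{2}$ ($o{\left(d \right)} = 2 d d = 2 d^{2}$)
$18175 + q{\left(v{\left(-5,6 \right)},0 + 9 \right)} o{\left(7 \right)} = 18175 + 9 \cdot 2 \cdot 7^{2} = 18175 + 9 \cdot 2 \cdot 49 = 18175 + 9 \cdot 98 = 18175 + 882 = 19057$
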